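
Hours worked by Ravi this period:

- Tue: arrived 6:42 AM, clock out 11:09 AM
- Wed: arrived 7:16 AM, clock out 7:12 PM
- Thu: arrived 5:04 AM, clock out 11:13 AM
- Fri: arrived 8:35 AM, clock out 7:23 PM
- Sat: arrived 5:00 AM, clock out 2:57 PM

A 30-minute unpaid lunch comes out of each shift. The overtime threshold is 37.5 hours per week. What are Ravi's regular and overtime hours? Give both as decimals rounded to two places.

Regular 37.50 hours, overtime 3.28 hours

Tue: 6:42 AM–11:09 AM = 4 h 27 min; less 30 min break → 3 h 57 min
Wed: 7:16 AM–7:12 PM = 11 h 56 min; less 30 min break → 11 h 26 min
Thu: 5:04 AM–11:13 AM = 6 h 9 min; less 30 min break → 5 h 39 min
Fri: 8:35 AM–7:23 PM = 10 h 48 min; less 30 min break → 10 h 18 min
Sat: 5:00 AM–2:57 PM = 9 h 57 min; less 30 min break → 9 h 27 min
Total worked: 40 h 47 min = 40.78 h.
Threshold 37.5 h → overtime 3 h 17 min, regular 37 h 30 min.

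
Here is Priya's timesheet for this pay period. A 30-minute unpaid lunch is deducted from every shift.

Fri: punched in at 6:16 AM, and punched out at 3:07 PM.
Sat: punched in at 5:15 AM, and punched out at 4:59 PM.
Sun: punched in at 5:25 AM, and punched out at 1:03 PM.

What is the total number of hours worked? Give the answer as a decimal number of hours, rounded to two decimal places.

Fri: 6:16 AM–3:07 PM = 8 h 51 min; less 30 min break → 8 h 21 min
Sat: 5:15 AM–4:59 PM = 11 h 44 min; less 30 min break → 11 h 14 min
Sun: 5:25 AM–1:03 PM = 7 h 38 min; less 30 min break → 7 h 8 min
Total: 8 h 21 min + 11 h 14 min + 7 h 8 min = 26 h 43 min.

26.72 hours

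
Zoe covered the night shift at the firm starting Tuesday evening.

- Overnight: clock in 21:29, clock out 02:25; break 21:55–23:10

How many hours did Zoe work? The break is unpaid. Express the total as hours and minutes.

Overnight: 21:29 → midnight = 2 h 31 min; midnight → 02:25 = 2 h 25 min; span 4 h 56 min; less 75 min break → 3 h 41 min

3 h 41 min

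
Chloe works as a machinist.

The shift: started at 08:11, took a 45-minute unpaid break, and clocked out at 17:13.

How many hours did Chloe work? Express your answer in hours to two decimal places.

The shift: 08:11–17:13 = 9 h 2 min; less 45 min break → 8 h 17 min

8.28 hours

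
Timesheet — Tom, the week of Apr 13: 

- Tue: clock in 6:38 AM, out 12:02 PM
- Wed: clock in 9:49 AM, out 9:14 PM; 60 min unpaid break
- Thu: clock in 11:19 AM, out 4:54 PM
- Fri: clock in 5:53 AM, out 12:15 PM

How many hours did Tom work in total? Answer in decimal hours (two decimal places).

27.77 hours

Tue: 6:38 AM–12:02 PM = 5 h 24 min
Wed: 9:49 AM–9:14 PM = 11 h 25 min; less 60 min break → 10 h 25 min
Thu: 11:19 AM–4:54 PM = 5 h 35 min
Fri: 5:53 AM–12:15 PM = 6 h 22 min
Total: 5 h 24 min + 10 h 25 min + 5 h 35 min + 6 h 22 min = 27 h 46 min.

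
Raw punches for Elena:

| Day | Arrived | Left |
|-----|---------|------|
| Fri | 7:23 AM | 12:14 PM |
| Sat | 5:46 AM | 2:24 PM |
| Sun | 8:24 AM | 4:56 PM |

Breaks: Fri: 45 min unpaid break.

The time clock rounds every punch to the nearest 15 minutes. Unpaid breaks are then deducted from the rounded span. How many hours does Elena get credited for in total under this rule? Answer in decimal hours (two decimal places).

Fri: in 7:23 AM→7:30 AM, out 12:14 PM→12:15 PM; 4 h 45 min − 45 min = 4 h 0 min
Sat: in 5:46 AM→5:45 AM, out 2:24 PM→2:30 PM; 8 h 45 min
Sun: in 8:24 AM→8:30 AM, out 4:56 PM→5:00 PM; 8 h 30 min
Total credited: 21 h 15 min.

21.25 hours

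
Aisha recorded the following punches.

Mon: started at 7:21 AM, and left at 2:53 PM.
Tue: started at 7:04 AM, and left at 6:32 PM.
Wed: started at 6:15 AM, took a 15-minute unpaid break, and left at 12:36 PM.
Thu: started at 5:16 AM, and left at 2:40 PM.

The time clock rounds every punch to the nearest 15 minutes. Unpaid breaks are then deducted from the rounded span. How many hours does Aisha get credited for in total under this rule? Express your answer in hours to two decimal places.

Mon: in 7:21 AM→7:15 AM, out 2:53 PM→3:00 PM; 7 h 45 min
Tue: in 7:04 AM→7:00 AM, out 6:32 PM→6:30 PM; 11 h 30 min
Wed: in 6:15 AM→6:15 AM, out 12:36 PM→12:30 PM; 6 h 15 min − 15 min = 6 h 0 min
Thu: in 5:16 AM→5:15 AM, out 2:40 PM→2:45 PM; 9 h 30 min
Total credited: 34 h 45 min.

34.75 hours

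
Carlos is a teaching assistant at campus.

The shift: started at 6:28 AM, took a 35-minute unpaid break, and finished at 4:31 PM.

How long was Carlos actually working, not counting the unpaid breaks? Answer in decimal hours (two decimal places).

The shift: 6:28 AM–4:31 PM = 10 h 3 min; less 35 min break → 9 h 28 min

9.47 hours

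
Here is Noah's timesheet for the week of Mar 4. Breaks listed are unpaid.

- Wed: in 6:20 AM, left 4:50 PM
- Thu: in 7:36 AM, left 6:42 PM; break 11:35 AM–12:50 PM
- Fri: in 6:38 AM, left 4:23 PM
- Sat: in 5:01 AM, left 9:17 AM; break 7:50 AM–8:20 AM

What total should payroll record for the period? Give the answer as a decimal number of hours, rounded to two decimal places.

Wed: 6:20 AM–4:50 PM = 10 h 30 min
Thu: 7:36 AM–6:42 PM = 11 h 6 min; less 75 min break → 9 h 51 min
Fri: 6:38 AM–4:23 PM = 9 h 45 min
Sat: 5:01 AM–9:17 AM = 4 h 16 min; less 30 min break → 3 h 46 min
Total: 10 h 30 min + 9 h 51 min + 9 h 45 min + 3 h 46 min = 33 h 52 min.

33.87 hours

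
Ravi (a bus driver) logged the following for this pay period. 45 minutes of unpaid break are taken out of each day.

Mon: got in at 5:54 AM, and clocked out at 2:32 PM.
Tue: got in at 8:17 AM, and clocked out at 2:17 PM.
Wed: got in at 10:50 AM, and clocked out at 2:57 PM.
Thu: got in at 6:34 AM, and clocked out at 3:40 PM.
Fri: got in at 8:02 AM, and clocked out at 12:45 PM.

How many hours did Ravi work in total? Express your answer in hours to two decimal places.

Mon: 5:54 AM–2:32 PM = 8 h 38 min; less 45 min break → 7 h 53 min
Tue: 8:17 AM–2:17 PM = 6 h 0 min; less 45 min break → 5 h 15 min
Wed: 10:50 AM–2:57 PM = 4 h 7 min; less 45 min break → 3 h 22 min
Thu: 6:34 AM–3:40 PM = 9 h 6 min; less 45 min break → 8 h 21 min
Fri: 8:02 AM–12:45 PM = 4 h 43 min; less 45 min break → 3 h 58 min
Total: 7 h 53 min + 5 h 15 min + 3 h 22 min + 8 h 21 min + 3 h 58 min = 28 h 49 min.

28.82 hours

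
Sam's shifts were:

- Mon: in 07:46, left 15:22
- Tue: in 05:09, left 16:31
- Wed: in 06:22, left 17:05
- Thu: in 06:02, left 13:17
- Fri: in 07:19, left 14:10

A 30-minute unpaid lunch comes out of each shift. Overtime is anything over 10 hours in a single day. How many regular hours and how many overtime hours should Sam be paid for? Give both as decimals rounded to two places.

Regular 40.20 hours, overtime 1.08 hours

Mon: 07:46–15:22 = 7 h 36 min; less 30 min break → 7 h 6 min
Tue: 05:09–16:31 = 11 h 22 min; less 30 min break → 10 h 52 min
Wed: 06:22–17:05 = 10 h 43 min; less 30 min break → 10 h 13 min
Thu: 06:02–13:17 = 7 h 15 min; less 30 min break → 6 h 45 min
Fri: 07:19–14:10 = 6 h 51 min; less 30 min break → 6 h 21 min
Mon reg 7 h 6 min / OT 0 h 0 min; Tue reg 10 h 0 min / OT 0 h 52 min; Wed reg 10 h 0 min / OT 0 h 13 min; Thu reg 6 h 45 min / OT 0 h 0 min; Fri reg 6 h 21 min / OT 0 h 0 min.
Totals: regular 40 h 12 min, overtime 1 h 5 min.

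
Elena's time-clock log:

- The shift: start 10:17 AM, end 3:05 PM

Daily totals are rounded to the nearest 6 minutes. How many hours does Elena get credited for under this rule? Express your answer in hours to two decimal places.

4.80 hours

The shift: 10:17 AM–3:05 PM = 4 h 48 min → rounds to 4 h 48 min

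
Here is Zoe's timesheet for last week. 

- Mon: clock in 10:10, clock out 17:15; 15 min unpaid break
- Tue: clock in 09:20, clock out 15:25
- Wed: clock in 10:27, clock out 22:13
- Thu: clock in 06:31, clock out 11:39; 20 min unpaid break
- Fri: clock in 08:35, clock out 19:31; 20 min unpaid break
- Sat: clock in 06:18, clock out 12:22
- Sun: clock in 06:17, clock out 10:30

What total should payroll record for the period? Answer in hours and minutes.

Mon: 10:10–17:15 = 7 h 5 min; less 15 min break → 6 h 50 min
Tue: 09:20–15:25 = 6 h 5 min
Wed: 10:27–22:13 = 11 h 46 min
Thu: 06:31–11:39 = 5 h 8 min; less 20 min break → 4 h 48 min
Fri: 08:35–19:31 = 10 h 56 min; less 20 min break → 10 h 36 min
Sat: 06:18–12:22 = 6 h 4 min
Sun: 06:17–10:30 = 4 h 13 min
Total: 6 h 50 min + 6 h 5 min + 11 h 46 min + 4 h 48 min + 10 h 36 min + 6 h 4 min + 4 h 13 min = 50 h 22 min.

50 h 22 min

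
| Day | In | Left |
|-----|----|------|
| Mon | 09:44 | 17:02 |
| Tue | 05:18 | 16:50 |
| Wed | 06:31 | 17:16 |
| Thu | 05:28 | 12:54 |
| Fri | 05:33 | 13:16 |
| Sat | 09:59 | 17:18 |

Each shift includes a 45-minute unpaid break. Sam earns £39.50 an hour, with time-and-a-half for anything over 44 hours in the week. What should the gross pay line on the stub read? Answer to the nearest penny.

Mon: 09:44–17:02 = 7 h 18 min; less 45 min break → 6 h 33 min
Tue: 05:18–16:50 = 11 h 32 min; less 45 min break → 10 h 47 min
Wed: 06:31–17:16 = 10 h 45 min; less 45 min break → 10 h 0 min
Thu: 05:28–12:54 = 7 h 26 min; less 45 min break → 6 h 41 min
Fri: 05:33–13:16 = 7 h 43 min; less 45 min break → 6 h 58 min
Sat: 09:59–17:18 = 7 h 19 min; less 45 min break → 6 h 34 min
Total worked: 47 h 33 min = 2853 min.
Regular 44 h 0 min = 2640 min at £39.50/h; overtime 3 h 33 min = 213 min at £59.25/h.
Pay = (2640 × £39.50 + 213 × £59.25) ÷ 60 = £1948.34.

£1948.34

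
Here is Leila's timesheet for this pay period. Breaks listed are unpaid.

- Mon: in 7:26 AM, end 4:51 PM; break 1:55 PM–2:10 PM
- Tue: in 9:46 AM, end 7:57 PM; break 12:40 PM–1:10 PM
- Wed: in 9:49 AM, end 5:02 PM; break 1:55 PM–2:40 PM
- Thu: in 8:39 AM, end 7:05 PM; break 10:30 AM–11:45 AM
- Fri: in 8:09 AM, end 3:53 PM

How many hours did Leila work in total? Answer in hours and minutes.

42 h 14 min

Mon: 7:26 AM–4:51 PM = 9 h 25 min; less 15 min break → 9 h 10 min
Tue: 9:46 AM–7:57 PM = 10 h 11 min; less 30 min break → 9 h 41 min
Wed: 9:49 AM–5:02 PM = 7 h 13 min; less 45 min break → 6 h 28 min
Thu: 8:39 AM–7:05 PM = 10 h 26 min; less 75 min break → 9 h 11 min
Fri: 8:09 AM–3:53 PM = 7 h 44 min
Total: 9 h 10 min + 9 h 41 min + 6 h 28 min + 9 h 11 min + 7 h 44 min = 42 h 14 min.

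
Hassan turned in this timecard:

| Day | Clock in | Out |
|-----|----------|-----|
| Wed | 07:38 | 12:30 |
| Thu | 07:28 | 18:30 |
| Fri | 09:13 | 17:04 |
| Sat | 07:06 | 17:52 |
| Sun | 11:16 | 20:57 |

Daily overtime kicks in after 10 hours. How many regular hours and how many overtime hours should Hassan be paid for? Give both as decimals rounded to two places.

Regular 42.40 hours, overtime 1.80 hours

Wed: 07:38–12:30 = 4 h 52 min
Thu: 07:28–18:30 = 11 h 2 min
Fri: 09:13–17:04 = 7 h 51 min
Sat: 07:06–17:52 = 10 h 46 min
Sun: 11:16–20:57 = 9 h 41 min
Wed reg 4 h 52 min / OT 0 h 0 min; Thu reg 10 h 0 min / OT 1 h 2 min; Fri reg 7 h 51 min / OT 0 h 0 min; Sat reg 10 h 0 min / OT 0 h 46 min; Sun reg 9 h 41 min / OT 0 h 0 min.
Totals: regular 42 h 24 min, overtime 1 h 48 min.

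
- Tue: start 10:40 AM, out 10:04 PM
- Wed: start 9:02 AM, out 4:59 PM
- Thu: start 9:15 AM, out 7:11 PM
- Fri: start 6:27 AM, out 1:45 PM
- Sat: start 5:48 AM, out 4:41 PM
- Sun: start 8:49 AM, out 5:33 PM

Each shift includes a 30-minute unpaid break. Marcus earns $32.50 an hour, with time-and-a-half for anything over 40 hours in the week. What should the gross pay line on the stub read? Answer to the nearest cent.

$1943.50

Tue: 10:40 AM–10:04 PM = 11 h 24 min; less 30 min break → 10 h 54 min
Wed: 9:02 AM–4:59 PM = 7 h 57 min; less 30 min break → 7 h 27 min
Thu: 9:15 AM–7:11 PM = 9 h 56 min; less 30 min break → 9 h 26 min
Fri: 6:27 AM–1:45 PM = 7 h 18 min; less 30 min break → 6 h 48 min
Sat: 5:48 AM–4:41 PM = 10 h 53 min; less 30 min break → 10 h 23 min
Sun: 8:49 AM–5:33 PM = 8 h 44 min; less 30 min break → 8 h 14 min
Total worked: 53 h 12 min = 3192 min.
Regular 40 h 0 min = 2400 min at $32.50/h; overtime 13 h 12 min = 792 min at $48.75/h.
Pay = (2400 × $32.50 + 792 × $48.75) ÷ 60 = $1943.50.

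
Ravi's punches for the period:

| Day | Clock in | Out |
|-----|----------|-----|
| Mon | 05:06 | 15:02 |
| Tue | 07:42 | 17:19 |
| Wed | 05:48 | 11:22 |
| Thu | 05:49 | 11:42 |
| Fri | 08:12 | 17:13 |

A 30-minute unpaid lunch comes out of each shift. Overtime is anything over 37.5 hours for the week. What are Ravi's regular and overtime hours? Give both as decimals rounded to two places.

Regular 37.50 hours, overtime 0.02 hours

Mon: 05:06–15:02 = 9 h 56 min; less 30 min break → 9 h 26 min
Tue: 07:42–17:19 = 9 h 37 min; less 30 min break → 9 h 7 min
Wed: 05:48–11:22 = 5 h 34 min; less 30 min break → 5 h 4 min
Thu: 05:49–11:42 = 5 h 53 min; less 30 min break → 5 h 23 min
Fri: 08:12–17:13 = 9 h 1 min; less 30 min break → 8 h 31 min
Total worked: 37 h 31 min = 37.52 h.
Threshold 37.5 h → overtime 0 h 1 min, regular 37 h 30 min.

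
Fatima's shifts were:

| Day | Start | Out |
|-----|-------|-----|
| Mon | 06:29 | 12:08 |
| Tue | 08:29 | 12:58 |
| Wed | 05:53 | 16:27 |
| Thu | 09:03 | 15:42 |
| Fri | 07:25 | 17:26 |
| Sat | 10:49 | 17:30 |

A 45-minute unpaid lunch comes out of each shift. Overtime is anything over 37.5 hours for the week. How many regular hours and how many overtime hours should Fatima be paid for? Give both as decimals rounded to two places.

Mon: 06:29–12:08 = 5 h 39 min; less 45 min break → 4 h 54 min
Tue: 08:29–12:58 = 4 h 29 min; less 45 min break → 3 h 44 min
Wed: 05:53–16:27 = 10 h 34 min; less 45 min break → 9 h 49 min
Thu: 09:03–15:42 = 6 h 39 min; less 45 min break → 5 h 54 min
Fri: 07:25–17:26 = 10 h 1 min; less 45 min break → 9 h 16 min
Sat: 10:49–17:30 = 6 h 41 min; less 45 min break → 5 h 56 min
Total worked: 39 h 33 min = 39.55 h.
Threshold 37.5 h → overtime 2 h 3 min, regular 37 h 30 min.

Regular 37.50 hours, overtime 2.05 hours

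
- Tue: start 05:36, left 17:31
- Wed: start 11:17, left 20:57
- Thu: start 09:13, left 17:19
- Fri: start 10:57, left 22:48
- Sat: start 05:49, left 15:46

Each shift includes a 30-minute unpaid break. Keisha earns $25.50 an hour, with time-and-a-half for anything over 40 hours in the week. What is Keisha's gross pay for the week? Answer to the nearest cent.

Tue: 05:36–17:31 = 11 h 55 min; less 30 min break → 11 h 25 min
Wed: 11:17–20:57 = 9 h 40 min; less 30 min break → 9 h 10 min
Thu: 09:13–17:19 = 8 h 6 min; less 30 min break → 7 h 36 min
Fri: 10:57–22:48 = 11 h 51 min; less 30 min break → 11 h 21 min
Sat: 05:49–15:46 = 9 h 57 min; less 30 min break → 9 h 27 min
Total worked: 48 h 59 min = 2939 min.
Regular 40 h 0 min = 2400 min at $25.50/h; overtime 8 h 59 min = 539 min at $38.25/h.
Pay = (2400 × $25.50 + 539 × $38.25) ÷ 60 = $1363.61.

$1363.61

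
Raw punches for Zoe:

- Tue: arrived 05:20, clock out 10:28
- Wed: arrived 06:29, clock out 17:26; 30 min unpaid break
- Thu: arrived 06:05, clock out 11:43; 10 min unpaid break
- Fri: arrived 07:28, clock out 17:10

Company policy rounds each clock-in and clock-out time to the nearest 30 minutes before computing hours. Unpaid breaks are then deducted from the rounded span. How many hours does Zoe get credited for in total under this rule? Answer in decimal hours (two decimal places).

30.33 hours

Tue: in 05:20→05:30, out 10:28→10:30; 5 h 0 min
Wed: in 06:29→06:30, out 17:26→17:30; 11 h 0 min − 30 min = 10 h 30 min
Thu: in 06:05→06:00, out 11:43→11:30; 5 h 30 min − 10 min = 5 h 20 min
Fri: in 07:28→07:30, out 17:10→17:00; 9 h 30 min
Total credited: 30 h 20 min.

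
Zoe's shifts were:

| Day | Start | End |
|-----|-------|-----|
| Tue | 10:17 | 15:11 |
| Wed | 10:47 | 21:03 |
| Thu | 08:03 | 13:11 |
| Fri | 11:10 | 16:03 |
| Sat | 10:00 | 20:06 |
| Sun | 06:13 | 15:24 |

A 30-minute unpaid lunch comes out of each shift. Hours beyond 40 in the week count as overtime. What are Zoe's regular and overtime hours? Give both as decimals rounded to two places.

Regular 40.00 hours, overtime 1.47 hours

Tue: 10:17–15:11 = 4 h 54 min; less 30 min break → 4 h 24 min
Wed: 10:47–21:03 = 10 h 16 min; less 30 min break → 9 h 46 min
Thu: 08:03–13:11 = 5 h 8 min; less 30 min break → 4 h 38 min
Fri: 11:10–16:03 = 4 h 53 min; less 30 min break → 4 h 23 min
Sat: 10:00–20:06 = 10 h 6 min; less 30 min break → 9 h 36 min
Sun: 06:13–15:24 = 9 h 11 min; less 30 min break → 8 h 41 min
Total worked: 41 h 28 min = 41.47 h.
Threshold 40 h → overtime 1 h 28 min, regular 40 h 0 min.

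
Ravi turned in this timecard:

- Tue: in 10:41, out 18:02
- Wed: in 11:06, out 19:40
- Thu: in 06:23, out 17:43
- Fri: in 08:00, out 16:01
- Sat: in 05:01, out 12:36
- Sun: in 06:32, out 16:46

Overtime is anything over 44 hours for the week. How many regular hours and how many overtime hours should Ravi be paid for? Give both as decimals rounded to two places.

Regular 44.00 hours, overtime 9.08 hours

Tue: 10:41–18:02 = 7 h 21 min
Wed: 11:06–19:40 = 8 h 34 min
Thu: 06:23–17:43 = 11 h 20 min
Fri: 08:00–16:01 = 8 h 1 min
Sat: 05:01–12:36 = 7 h 35 min
Sun: 06:32–16:46 = 10 h 14 min
Total worked: 53 h 5 min = 53.08 h.
Threshold 44 h → overtime 9 h 5 min, regular 44 h 0 min.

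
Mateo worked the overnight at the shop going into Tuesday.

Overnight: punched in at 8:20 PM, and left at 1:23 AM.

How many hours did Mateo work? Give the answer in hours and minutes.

5 h 3 min

Overnight: 8:20 PM → midnight = 3 h 40 min; midnight → 1:23 AM = 1 h 23 min; span 5 h 3 min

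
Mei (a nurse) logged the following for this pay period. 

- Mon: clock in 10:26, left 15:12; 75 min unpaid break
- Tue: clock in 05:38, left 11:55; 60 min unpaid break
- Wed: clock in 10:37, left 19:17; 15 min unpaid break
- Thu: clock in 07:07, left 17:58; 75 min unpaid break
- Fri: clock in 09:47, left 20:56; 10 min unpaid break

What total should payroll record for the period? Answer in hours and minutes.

Mon: 10:26–15:12 = 4 h 46 min; less 75 min break → 3 h 31 min
Tue: 05:38–11:55 = 6 h 17 min; less 60 min break → 5 h 17 min
Wed: 10:37–19:17 = 8 h 40 min; less 15 min break → 8 h 25 min
Thu: 07:07–17:58 = 10 h 51 min; less 75 min break → 9 h 36 min
Fri: 09:47–20:56 = 11 h 9 min; less 10 min break → 10 h 59 min
Total: 3 h 31 min + 5 h 17 min + 8 h 25 min + 9 h 36 min + 10 h 59 min = 37 h 48 min.

37 h 48 min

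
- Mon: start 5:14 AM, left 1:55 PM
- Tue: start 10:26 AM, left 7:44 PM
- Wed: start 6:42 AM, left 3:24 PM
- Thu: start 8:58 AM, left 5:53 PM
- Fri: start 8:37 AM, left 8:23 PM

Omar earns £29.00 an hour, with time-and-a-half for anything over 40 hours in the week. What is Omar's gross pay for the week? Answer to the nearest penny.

Mon: 5:14 AM–1:55 PM = 8 h 41 min
Tue: 10:26 AM–7:44 PM = 9 h 18 min
Wed: 6:42 AM–3:24 PM = 8 h 42 min
Thu: 8:58 AM–5:53 PM = 8 h 55 min
Fri: 8:37 AM–8:23 PM = 11 h 46 min
Total worked: 47 h 22 min = 2842 min.
Regular 40 h 0 min = 2400 min at £29.00/h; overtime 7 h 22 min = 442 min at £43.50/h.
Pay = (2400 × £29.00 + 442 × £43.50) ÷ 60 = £1480.45.

£1480.45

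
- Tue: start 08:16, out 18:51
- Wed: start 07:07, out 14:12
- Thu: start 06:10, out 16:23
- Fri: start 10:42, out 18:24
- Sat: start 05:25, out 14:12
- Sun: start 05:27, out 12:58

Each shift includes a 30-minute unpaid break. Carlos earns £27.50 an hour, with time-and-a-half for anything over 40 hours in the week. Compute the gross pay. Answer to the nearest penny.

Tue: 08:16–18:51 = 10 h 35 min; less 30 min break → 10 h 5 min
Wed: 07:07–14:12 = 7 h 5 min; less 30 min break → 6 h 35 min
Thu: 06:10–16:23 = 10 h 13 min; less 30 min break → 9 h 43 min
Fri: 10:42–18:24 = 7 h 42 min; less 30 min break → 7 h 12 min
Sat: 05:25–14:12 = 8 h 47 min; less 30 min break → 8 h 17 min
Sun: 05:27–12:58 = 7 h 31 min; less 30 min break → 7 h 1 min
Total worked: 48 h 53 min = 2933 min.
Regular 40 h 0 min = 2400 min at £27.50/h; overtime 8 h 53 min = 533 min at £41.25/h.
Pay = (2400 × £27.50 + 533 × £41.25) ÷ 60 = £1466.44.

£1466.44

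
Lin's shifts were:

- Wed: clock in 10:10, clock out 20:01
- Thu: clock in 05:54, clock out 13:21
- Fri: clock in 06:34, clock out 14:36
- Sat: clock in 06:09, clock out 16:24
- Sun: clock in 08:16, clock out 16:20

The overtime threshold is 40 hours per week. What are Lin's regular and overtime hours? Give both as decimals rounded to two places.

Wed: 10:10–20:01 = 9 h 51 min
Thu: 05:54–13:21 = 7 h 27 min
Fri: 06:34–14:36 = 8 h 2 min
Sat: 06:09–16:24 = 10 h 15 min
Sun: 08:16–16:20 = 8 h 4 min
Total worked: 43 h 39 min = 43.65 h.
Threshold 40 h → overtime 3 h 39 min, regular 40 h 0 min.

Regular 40.00 hours, overtime 3.65 hours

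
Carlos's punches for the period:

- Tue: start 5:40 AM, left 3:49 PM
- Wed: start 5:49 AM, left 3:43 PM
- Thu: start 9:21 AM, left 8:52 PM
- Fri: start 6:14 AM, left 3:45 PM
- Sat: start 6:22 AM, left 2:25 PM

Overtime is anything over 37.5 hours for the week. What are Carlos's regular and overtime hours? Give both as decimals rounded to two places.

Regular 37.50 hours, overtime 11.63 hours

Tue: 5:40 AM–3:49 PM = 10 h 9 min
Wed: 5:49 AM–3:43 PM = 9 h 54 min
Thu: 9:21 AM–8:52 PM = 11 h 31 min
Fri: 6:14 AM–3:45 PM = 9 h 31 min
Sat: 6:22 AM–2:25 PM = 8 h 3 min
Total worked: 49 h 8 min = 49.13 h.
Threshold 37.5 h → overtime 11 h 38 min, regular 37 h 30 min.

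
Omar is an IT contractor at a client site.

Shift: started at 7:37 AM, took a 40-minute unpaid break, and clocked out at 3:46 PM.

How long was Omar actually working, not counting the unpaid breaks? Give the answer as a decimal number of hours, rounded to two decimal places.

7.48 hours

Shift: 7:37 AM–3:46 PM = 8 h 9 min; less 40 min break → 7 h 29 min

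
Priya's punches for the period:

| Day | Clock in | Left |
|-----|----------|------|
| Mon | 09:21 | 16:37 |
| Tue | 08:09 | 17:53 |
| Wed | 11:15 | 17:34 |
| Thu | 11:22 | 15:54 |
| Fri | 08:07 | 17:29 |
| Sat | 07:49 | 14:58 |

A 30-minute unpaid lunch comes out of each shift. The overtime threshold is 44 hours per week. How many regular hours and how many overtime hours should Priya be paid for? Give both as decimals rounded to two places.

Regular 41.37 hours, overtime 0.00 hours

Mon: 09:21–16:37 = 7 h 16 min; less 30 min break → 6 h 46 min
Tue: 08:09–17:53 = 9 h 44 min; less 30 min break → 9 h 14 min
Wed: 11:15–17:34 = 6 h 19 min; less 30 min break → 5 h 49 min
Thu: 11:22–15:54 = 4 h 32 min; less 30 min break → 4 h 2 min
Fri: 08:07–17:29 = 9 h 22 min; less 30 min break → 8 h 52 min
Sat: 07:49–14:58 = 7 h 9 min; less 30 min break → 6 h 39 min
Total worked: 41 h 22 min = 41.37 h.
Threshold 44 h → overtime 0 h 0 min, regular 41 h 22 min.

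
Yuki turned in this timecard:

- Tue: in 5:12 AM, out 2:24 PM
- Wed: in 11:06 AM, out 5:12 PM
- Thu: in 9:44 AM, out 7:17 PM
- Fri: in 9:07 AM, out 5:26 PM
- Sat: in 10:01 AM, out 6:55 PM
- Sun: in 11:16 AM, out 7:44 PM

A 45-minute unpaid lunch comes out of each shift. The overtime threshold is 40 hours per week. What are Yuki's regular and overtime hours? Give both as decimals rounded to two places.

Regular 40.00 hours, overtime 6.03 hours

Tue: 5:12 AM–2:24 PM = 9 h 12 min; less 45 min break → 8 h 27 min
Wed: 11:06 AM–5:12 PM = 6 h 6 min; less 45 min break → 5 h 21 min
Thu: 9:44 AM–7:17 PM = 9 h 33 min; less 45 min break → 8 h 48 min
Fri: 9:07 AM–5:26 PM = 8 h 19 min; less 45 min break → 7 h 34 min
Sat: 10:01 AM–6:55 PM = 8 h 54 min; less 45 min break → 8 h 9 min
Sun: 11:16 AM–7:44 PM = 8 h 28 min; less 45 min break → 7 h 43 min
Total worked: 46 h 2 min = 46.03 h.
Threshold 40 h → overtime 6 h 2 min, regular 40 h 0 min.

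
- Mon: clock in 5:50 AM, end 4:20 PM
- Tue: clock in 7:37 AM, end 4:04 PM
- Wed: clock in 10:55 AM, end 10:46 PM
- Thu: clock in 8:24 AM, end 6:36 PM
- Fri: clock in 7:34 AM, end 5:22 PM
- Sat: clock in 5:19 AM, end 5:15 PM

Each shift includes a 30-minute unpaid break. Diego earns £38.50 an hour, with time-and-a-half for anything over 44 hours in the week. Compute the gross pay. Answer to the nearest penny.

Mon: 5:50 AM–4:20 PM = 10 h 30 min; less 30 min break → 10 h 0 min
Tue: 7:37 AM–4:04 PM = 8 h 27 min; less 30 min break → 7 h 57 min
Wed: 10:55 AM–10:46 PM = 11 h 51 min; less 30 min break → 11 h 21 min
Thu: 8:24 AM–6:36 PM = 10 h 12 min; less 30 min break → 9 h 42 min
Fri: 7:34 AM–5:22 PM = 9 h 48 min; less 30 min break → 9 h 18 min
Sat: 5:19 AM–5:15 PM = 11 h 56 min; less 30 min break → 11 h 26 min
Total worked: 59 h 44 min = 3584 min.
Regular 44 h 0 min = 2640 min at £38.50/h; overtime 15 h 44 min = 944 min at £57.75/h.
Pay = (2640 × £38.50 + 944 × £57.75) ÷ 60 = £2602.60.

£2602.60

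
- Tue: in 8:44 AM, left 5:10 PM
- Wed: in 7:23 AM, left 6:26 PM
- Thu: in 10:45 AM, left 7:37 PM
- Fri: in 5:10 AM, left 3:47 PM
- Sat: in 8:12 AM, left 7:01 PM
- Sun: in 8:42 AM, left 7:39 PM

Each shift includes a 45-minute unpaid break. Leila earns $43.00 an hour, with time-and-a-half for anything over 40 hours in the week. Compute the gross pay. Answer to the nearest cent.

Tue: 8:44 AM–5:10 PM = 8 h 26 min; less 45 min break → 7 h 41 min
Wed: 7:23 AM–6:26 PM = 11 h 3 min; less 45 min break → 10 h 18 min
Thu: 10:45 AM–7:37 PM = 8 h 52 min; less 45 min break → 8 h 7 min
Fri: 5:10 AM–3:47 PM = 10 h 37 min; less 45 min break → 9 h 52 min
Sat: 8:12 AM–7:01 PM = 10 h 49 min; less 45 min break → 10 h 4 min
Sun: 8:42 AM–7:39 PM = 10 h 57 min; less 45 min break → 10 h 12 min
Total worked: 56 h 14 min = 3374 min.
Regular 40 h 0 min = 2400 min at $43.00/h; overtime 16 h 14 min = 974 min at $64.50/h.
Pay = (2400 × $43.00 + 974 × $64.50) ÷ 60 = $2767.05.

$2767.05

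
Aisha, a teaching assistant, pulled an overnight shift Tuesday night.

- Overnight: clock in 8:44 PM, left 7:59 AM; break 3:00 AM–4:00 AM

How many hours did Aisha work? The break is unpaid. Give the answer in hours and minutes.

Overnight: 8:44 PM → midnight = 3 h 16 min; midnight → 7:59 AM = 7 h 59 min; span 11 h 15 min; less 60 min break → 10 h 15 min

10 h 15 min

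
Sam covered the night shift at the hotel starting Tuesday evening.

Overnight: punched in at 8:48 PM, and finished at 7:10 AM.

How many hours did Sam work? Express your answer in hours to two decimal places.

10.37 hours

Overnight: 8:48 PM → midnight = 3 h 12 min; midnight → 7:10 AM = 7 h 10 min; span 10 h 22 min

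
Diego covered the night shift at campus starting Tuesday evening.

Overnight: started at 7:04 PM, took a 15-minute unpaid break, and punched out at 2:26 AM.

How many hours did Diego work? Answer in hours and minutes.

7 h 7 min

Overnight: 7:04 PM → midnight = 4 h 56 min; midnight → 2:26 AM = 2 h 26 min; span 7 h 22 min; less 15 min break → 7 h 7 min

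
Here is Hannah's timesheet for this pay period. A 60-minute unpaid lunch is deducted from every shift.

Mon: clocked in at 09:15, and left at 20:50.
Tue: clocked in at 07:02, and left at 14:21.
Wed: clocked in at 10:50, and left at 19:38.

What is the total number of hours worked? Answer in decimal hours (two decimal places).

24.70 hours

Mon: 09:15–20:50 = 11 h 35 min; less 60 min break → 10 h 35 min
Tue: 07:02–14:21 = 7 h 19 min; less 60 min break → 6 h 19 min
Wed: 10:50–19:38 = 8 h 48 min; less 60 min break → 7 h 48 min
Total: 10 h 35 min + 6 h 19 min + 7 h 48 min = 24 h 42 min.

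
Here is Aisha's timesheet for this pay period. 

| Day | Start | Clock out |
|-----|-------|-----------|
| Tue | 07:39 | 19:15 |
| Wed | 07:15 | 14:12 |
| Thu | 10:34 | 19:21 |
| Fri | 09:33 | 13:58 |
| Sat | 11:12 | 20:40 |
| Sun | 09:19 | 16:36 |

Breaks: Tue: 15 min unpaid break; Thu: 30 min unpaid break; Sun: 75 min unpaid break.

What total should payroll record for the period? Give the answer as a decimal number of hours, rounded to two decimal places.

46.50 hours

Tue: 07:39–19:15 = 11 h 36 min; less 15 min break → 11 h 21 min
Wed: 07:15–14:12 = 6 h 57 min
Thu: 10:34–19:21 = 8 h 47 min; less 30 min break → 8 h 17 min
Fri: 09:33–13:58 = 4 h 25 min
Sat: 11:12–20:40 = 9 h 28 min
Sun: 09:19–16:36 = 7 h 17 min; less 75 min break → 6 h 2 min
Total: 11 h 21 min + 6 h 57 min + 8 h 17 min + 4 h 25 min + 9 h 28 min + 6 h 2 min = 46 h 30 min.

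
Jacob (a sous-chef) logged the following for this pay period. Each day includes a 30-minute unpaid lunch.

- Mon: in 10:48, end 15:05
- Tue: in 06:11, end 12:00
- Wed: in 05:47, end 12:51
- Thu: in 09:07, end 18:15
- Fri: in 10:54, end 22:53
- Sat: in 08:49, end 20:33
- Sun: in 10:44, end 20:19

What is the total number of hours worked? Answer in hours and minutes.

Mon: 10:48–15:05 = 4 h 17 min; less 30 min break → 3 h 47 min
Tue: 06:11–12:00 = 5 h 49 min; less 30 min break → 5 h 19 min
Wed: 05:47–12:51 = 7 h 4 min; less 30 min break → 6 h 34 min
Thu: 09:07–18:15 = 9 h 8 min; less 30 min break → 8 h 38 min
Fri: 10:54–22:53 = 11 h 59 min; less 30 min break → 11 h 29 min
Sat: 08:49–20:33 = 11 h 44 min; less 30 min break → 11 h 14 min
Sun: 10:44–20:19 = 9 h 35 min; less 30 min break → 9 h 5 min
Total: 3 h 47 min + 5 h 19 min + 6 h 34 min + 8 h 38 min + 11 h 29 min + 11 h 14 min + 9 h 5 min = 56 h 6 min.

56 h 6 min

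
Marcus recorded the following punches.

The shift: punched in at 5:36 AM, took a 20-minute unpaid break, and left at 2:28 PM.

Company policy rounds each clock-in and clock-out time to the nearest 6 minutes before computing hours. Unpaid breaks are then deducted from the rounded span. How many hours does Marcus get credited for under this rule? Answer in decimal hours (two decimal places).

8.57 hours

The shift: in 5:36 AM→5:36 AM, out 2:28 PM→2:30 PM; 8 h 54 min − 20 min = 8 h 34 min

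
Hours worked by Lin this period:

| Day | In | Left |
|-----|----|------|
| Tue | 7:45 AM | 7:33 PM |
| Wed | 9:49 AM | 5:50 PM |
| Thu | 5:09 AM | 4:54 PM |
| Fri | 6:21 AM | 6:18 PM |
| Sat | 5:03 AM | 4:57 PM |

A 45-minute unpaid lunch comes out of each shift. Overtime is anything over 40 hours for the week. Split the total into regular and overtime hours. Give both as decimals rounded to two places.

Tue: 7:45 AM–7:33 PM = 11 h 48 min; less 45 min break → 11 h 3 min
Wed: 9:49 AM–5:50 PM = 8 h 1 min; less 45 min break → 7 h 16 min
Thu: 5:09 AM–4:54 PM = 11 h 45 min; less 45 min break → 11 h 0 min
Fri: 6:21 AM–6:18 PM = 11 h 57 min; less 45 min break → 11 h 12 min
Sat: 5:03 AM–4:57 PM = 11 h 54 min; less 45 min break → 11 h 9 min
Total worked: 51 h 40 min = 51.67 h.
Threshold 40 h → overtime 11 h 40 min, regular 40 h 0 min.

Regular 40.00 hours, overtime 11.67 hours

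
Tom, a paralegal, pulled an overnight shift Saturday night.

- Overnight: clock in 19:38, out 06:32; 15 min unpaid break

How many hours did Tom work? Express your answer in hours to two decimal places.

Overnight: 19:38 → midnight = 4 h 22 min; midnight → 06:32 = 6 h 32 min; span 10 h 54 min; less 15 min break → 10 h 39 min

10.65 hours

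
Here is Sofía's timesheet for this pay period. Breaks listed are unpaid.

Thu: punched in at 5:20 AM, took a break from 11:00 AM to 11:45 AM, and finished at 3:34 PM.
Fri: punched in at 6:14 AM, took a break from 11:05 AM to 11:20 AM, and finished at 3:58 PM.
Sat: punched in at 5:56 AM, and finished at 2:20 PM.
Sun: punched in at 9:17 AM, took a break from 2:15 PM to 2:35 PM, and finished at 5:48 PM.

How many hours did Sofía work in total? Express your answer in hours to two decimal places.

35.55 hours

Thu: 5:20 AM–3:34 PM = 10 h 14 min; less 45 min break → 9 h 29 min
Fri: 6:14 AM–3:58 PM = 9 h 44 min; less 15 min break → 9 h 29 min
Sat: 5:56 AM–2:20 PM = 8 h 24 min
Sun: 9:17 AM–5:48 PM = 8 h 31 min; less 20 min break → 8 h 11 min
Total: 9 h 29 min + 9 h 29 min + 8 h 24 min + 8 h 11 min = 35 h 33 min.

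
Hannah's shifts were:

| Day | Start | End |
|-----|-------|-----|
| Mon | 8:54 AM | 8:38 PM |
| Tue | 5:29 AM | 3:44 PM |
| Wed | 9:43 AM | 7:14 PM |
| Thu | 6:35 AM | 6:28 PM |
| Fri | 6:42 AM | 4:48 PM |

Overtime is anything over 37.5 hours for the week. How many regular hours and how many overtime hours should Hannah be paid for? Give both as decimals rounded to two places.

Mon: 8:54 AM–8:38 PM = 11 h 44 min
Tue: 5:29 AM–3:44 PM = 10 h 15 min
Wed: 9:43 AM–7:14 PM = 9 h 31 min
Thu: 6:35 AM–6:28 PM = 11 h 53 min
Fri: 6:42 AM–4:48 PM = 10 h 6 min
Total worked: 53 h 29 min = 53.48 h.
Threshold 37.5 h → overtime 15 h 59 min, regular 37 h 30 min.

Regular 37.50 hours, overtime 15.98 hours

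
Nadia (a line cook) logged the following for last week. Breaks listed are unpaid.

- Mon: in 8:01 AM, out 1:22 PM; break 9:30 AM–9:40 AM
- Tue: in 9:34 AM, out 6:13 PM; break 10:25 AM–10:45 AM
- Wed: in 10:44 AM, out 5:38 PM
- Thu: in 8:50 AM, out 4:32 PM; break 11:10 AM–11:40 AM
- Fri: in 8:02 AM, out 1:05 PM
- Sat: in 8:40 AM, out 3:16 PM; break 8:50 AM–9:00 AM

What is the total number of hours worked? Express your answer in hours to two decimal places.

39.08 hours

Mon: 8:01 AM–1:22 PM = 5 h 21 min; less 10 min break → 5 h 11 min
Tue: 9:34 AM–6:13 PM = 8 h 39 min; less 20 min break → 8 h 19 min
Wed: 10:44 AM–5:38 PM = 6 h 54 min
Thu: 8:50 AM–4:32 PM = 7 h 42 min; less 30 min break → 7 h 12 min
Fri: 8:02 AM–1:05 PM = 5 h 3 min
Sat: 8:40 AM–3:16 PM = 6 h 36 min; less 10 min break → 6 h 26 min
Total: 5 h 11 min + 8 h 19 min + 6 h 54 min + 7 h 12 min + 5 h 3 min + 6 h 26 min = 39 h 5 min.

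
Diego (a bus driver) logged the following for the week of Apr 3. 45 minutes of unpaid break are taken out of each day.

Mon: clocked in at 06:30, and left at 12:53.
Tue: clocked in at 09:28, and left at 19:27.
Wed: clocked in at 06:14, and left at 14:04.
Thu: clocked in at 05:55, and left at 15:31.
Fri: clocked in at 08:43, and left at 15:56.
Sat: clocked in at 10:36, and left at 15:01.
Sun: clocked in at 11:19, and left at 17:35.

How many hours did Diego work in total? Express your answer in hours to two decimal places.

Mon: 06:30–12:53 = 6 h 23 min; less 45 min break → 5 h 38 min
Tue: 09:28–19:27 = 9 h 59 min; less 45 min break → 9 h 14 min
Wed: 06:14–14:04 = 7 h 50 min; less 45 min break → 7 h 5 min
Thu: 05:55–15:31 = 9 h 36 min; less 45 min break → 8 h 51 min
Fri: 08:43–15:56 = 7 h 13 min; less 45 min break → 6 h 28 min
Sat: 10:36–15:01 = 4 h 25 min; less 45 min break → 3 h 40 min
Sun: 11:19–17:35 = 6 h 16 min; less 45 min break → 5 h 31 min
Total: 5 h 38 min + 9 h 14 min + 7 h 5 min + 8 h 51 min + 6 h 28 min + 3 h 40 min + 5 h 31 min = 46 h 27 min.

46.45 hours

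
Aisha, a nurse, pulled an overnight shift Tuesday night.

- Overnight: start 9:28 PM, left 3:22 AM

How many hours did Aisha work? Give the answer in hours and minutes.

Overnight: 9:28 PM → midnight = 2 h 32 min; midnight → 3:22 AM = 3 h 22 min; span 5 h 54 min

5 h 54 min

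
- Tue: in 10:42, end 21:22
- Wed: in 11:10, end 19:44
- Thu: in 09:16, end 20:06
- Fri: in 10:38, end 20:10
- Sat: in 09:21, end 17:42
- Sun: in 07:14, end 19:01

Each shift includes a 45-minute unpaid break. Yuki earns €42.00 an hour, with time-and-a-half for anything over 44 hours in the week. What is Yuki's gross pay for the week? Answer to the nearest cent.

€2555.70

Tue: 10:42–21:22 = 10 h 40 min; less 45 min break → 9 h 55 min
Wed: 11:10–19:44 = 8 h 34 min; less 45 min break → 7 h 49 min
Thu: 09:16–20:06 = 10 h 50 min; less 45 min break → 10 h 5 min
Fri: 10:38–20:10 = 9 h 32 min; less 45 min break → 8 h 47 min
Sat: 09:21–17:42 = 8 h 21 min; less 45 min break → 7 h 36 min
Sun: 07:14–19:01 = 11 h 47 min; less 45 min break → 11 h 2 min
Total worked: 55 h 14 min = 3314 min.
Regular 44 h 0 min = 2640 min at €42.00/h; overtime 11 h 14 min = 674 min at €63.00/h.
Pay = (2640 × €42.00 + 674 × €63.00) ÷ 60 = €2555.70.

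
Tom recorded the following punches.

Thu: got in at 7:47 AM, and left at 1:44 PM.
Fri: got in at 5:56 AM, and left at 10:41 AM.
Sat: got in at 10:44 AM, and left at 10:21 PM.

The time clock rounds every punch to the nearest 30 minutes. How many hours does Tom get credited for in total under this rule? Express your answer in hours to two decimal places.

22.00 hours

Thu: in 7:47 AM→8:00 AM, out 1:44 PM→1:30 PM; 5 h 30 min
Fri: in 5:56 AM→6:00 AM, out 10:41 AM→10:30 AM; 4 h 30 min
Sat: in 10:44 AM→10:30 AM, out 10:21 PM→10:30 PM; 12 h 0 min
Total credited: 22 h 0 min.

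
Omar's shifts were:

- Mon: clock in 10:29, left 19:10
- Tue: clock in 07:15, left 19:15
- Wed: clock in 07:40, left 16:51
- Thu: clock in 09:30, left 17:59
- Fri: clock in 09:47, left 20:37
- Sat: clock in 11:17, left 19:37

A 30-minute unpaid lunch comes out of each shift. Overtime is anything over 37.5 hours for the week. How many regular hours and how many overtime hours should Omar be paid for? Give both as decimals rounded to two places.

Mon: 10:29–19:10 = 8 h 41 min; less 30 min break → 8 h 11 min
Tue: 07:15–19:15 = 12 h 0 min; less 30 min break → 11 h 30 min
Wed: 07:40–16:51 = 9 h 11 min; less 30 min break → 8 h 41 min
Thu: 09:30–17:59 = 8 h 29 min; less 30 min break → 7 h 59 min
Fri: 09:47–20:37 = 10 h 50 min; less 30 min break → 10 h 20 min
Sat: 11:17–19:37 = 8 h 20 min; less 30 min break → 7 h 50 min
Total worked: 54 h 31 min = 54.52 h.
Threshold 37.5 h → overtime 17 h 1 min, regular 37 h 30 min.

Regular 37.50 hours, overtime 17.02 hours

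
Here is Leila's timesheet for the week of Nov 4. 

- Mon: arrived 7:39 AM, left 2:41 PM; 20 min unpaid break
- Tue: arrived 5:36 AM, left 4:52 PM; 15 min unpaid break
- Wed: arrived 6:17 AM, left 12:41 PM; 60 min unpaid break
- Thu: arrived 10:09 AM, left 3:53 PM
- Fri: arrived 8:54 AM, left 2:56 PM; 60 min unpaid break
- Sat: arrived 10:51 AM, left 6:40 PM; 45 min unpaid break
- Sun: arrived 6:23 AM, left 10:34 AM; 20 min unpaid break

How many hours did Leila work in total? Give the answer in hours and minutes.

44 h 48 min

Mon: 7:39 AM–2:41 PM = 7 h 2 min; less 20 min break → 6 h 42 min
Tue: 5:36 AM–4:52 PM = 11 h 16 min; less 15 min break → 11 h 1 min
Wed: 6:17 AM–12:41 PM = 6 h 24 min; less 60 min break → 5 h 24 min
Thu: 10:09 AM–3:53 PM = 5 h 44 min
Fri: 8:54 AM–2:56 PM = 6 h 2 min; less 60 min break → 5 h 2 min
Sat: 10:51 AM–6:40 PM = 7 h 49 min; less 45 min break → 7 h 4 min
Sun: 6:23 AM–10:34 AM = 4 h 11 min; less 20 min break → 3 h 51 min
Total: 6 h 42 min + 11 h 1 min + 5 h 24 min + 5 h 44 min + 5 h 2 min + 7 h 4 min + 3 h 51 min = 44 h 48 min.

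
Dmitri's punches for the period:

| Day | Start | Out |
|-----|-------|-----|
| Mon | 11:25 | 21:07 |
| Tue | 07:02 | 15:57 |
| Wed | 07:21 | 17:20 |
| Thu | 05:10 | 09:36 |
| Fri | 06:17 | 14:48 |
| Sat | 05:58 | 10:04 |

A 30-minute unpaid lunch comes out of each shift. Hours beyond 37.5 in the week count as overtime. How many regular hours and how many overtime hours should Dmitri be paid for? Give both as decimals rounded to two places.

Mon: 11:25–21:07 = 9 h 42 min; less 30 min break → 9 h 12 min
Tue: 07:02–15:57 = 8 h 55 min; less 30 min break → 8 h 25 min
Wed: 07:21–17:20 = 9 h 59 min; less 30 min break → 9 h 29 min
Thu: 05:10–09:36 = 4 h 26 min; less 30 min break → 3 h 56 min
Fri: 06:17–14:48 = 8 h 31 min; less 30 min break → 8 h 1 min
Sat: 05:58–10:04 = 4 h 6 min; less 30 min break → 3 h 36 min
Total worked: 42 h 39 min = 42.65 h.
Threshold 37.5 h → overtime 5 h 9 min, regular 37 h 30 min.

Regular 37.50 hours, overtime 5.15 hours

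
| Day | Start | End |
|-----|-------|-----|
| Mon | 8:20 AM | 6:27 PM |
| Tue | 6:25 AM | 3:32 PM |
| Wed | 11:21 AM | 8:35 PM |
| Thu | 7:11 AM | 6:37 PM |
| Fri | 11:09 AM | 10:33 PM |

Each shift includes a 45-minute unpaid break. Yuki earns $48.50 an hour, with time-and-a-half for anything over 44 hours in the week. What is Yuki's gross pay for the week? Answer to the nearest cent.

$2392.26

Mon: 8:20 AM–6:27 PM = 10 h 7 min; less 45 min break → 9 h 22 min
Tue: 6:25 AM–3:32 PM = 9 h 7 min; less 45 min break → 8 h 22 min
Wed: 11:21 AM–8:35 PM = 9 h 14 min; less 45 min break → 8 h 29 min
Thu: 7:11 AM–6:37 PM = 11 h 26 min; less 45 min break → 10 h 41 min
Fri: 11:09 AM–10:33 PM = 11 h 24 min; less 45 min break → 10 h 39 min
Total worked: 47 h 33 min = 2853 min.
Regular 44 h 0 min = 2640 min at $48.50/h; overtime 3 h 33 min = 213 min at $72.75/h.
Pay = (2640 × $48.50 + 213 × $72.75) ÷ 60 = $2392.26.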